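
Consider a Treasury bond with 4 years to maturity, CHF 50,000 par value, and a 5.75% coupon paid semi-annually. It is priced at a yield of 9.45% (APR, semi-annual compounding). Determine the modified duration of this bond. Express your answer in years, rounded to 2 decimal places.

3.44 years

Periodic yield y = 0.04725. First find Macaulay duration:
  t   CF        PV=CF/(1+0.04725)^t    t·PV
  1     1,437.50     1,372.6426     1,372.6426
  2     1,437.50     1,310.7115     2,621.4230
  3     1,437.50     1,251.5746     3,754.7238
  4     1,437.50     1,195.1059     4,780.4235
  5     1,437.50     1,141.1849     5,705.9244
  6     1,437.50     1,089.6967     6,538.1803
  7     1,437.50     1,040.5316     7,283.7211
  8    51,437.50    35,553.0530   284,424.4240
  Σ                 43,954.5008   316,481.4628
P = 43,954.5008; Macaulay duration = 316,481.4628 / 43,954.5008 = 7.20021 half-year periods = 3.60010 years.
Modified duration = D_Mac / (1 + y) = 3.60010 / 1.04725 = 3.43767 years.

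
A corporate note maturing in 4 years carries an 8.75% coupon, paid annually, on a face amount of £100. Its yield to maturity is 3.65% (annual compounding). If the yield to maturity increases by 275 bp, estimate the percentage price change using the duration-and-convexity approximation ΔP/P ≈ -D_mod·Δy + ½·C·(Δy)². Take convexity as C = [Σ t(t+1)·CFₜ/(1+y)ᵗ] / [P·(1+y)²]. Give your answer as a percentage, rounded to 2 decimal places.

With y = 0.0365:
  t   CF        PV=CF/(1+0.0365)^t    t·PV        t(t+1)·PV
  1         8.75         8.4419         8.4419          16.8837
  2         8.75         8.1446        16.2892          48.8676
  3         8.75         7.8578        23.5734          94.2934
  4       108.75        94.2219       376.8878       1,884.4388
  Σ                    118.6662       425.1922       2,044.4835
P = 118.6662; D_Mac = 3.58309 yrs; D_mod = 3.45692 yrs; C = 16.03681.
Duration effect: -3.45692 × (+0.0275) = -0.095065
Convexity effect: 0.5 × 16.03681 × (0.0275)² = +0.0060639
ΔP/P ≈ -0.095065 + 0.0060639 = -0.089001 = -8.9001%.

-8.90%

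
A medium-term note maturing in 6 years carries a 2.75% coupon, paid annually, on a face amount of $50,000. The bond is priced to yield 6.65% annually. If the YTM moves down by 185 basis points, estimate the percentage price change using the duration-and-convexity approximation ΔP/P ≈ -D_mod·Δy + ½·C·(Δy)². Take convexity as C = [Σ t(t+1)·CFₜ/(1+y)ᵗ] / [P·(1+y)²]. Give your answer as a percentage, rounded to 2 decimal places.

+10.22%

With y = 0.0665:
  t   CF        PV=CF/(1+0.0665)^t    t·PV        t(t+1)·PV
  1     1,375.00     1,289.2639     1,289.2639       2,578.5279
  2     1,375.00     1,208.8738     2,417.7477       7,253.2430
  3     1,375.00     1,133.4963     3,400.4890      13,601.9560
  4     1,375.00     1,062.8189     4,251.2755      21,256.3775
  5     1,375.00       996.5484     4,982.7420      29,896.4522
  6    51,375.00    34,912.9604   209,477.7626   1,466,344.3380
  Σ                 40,603.9618   225,819.2807   1,540,930.8946
P = 40,603.9618; D_Mac = 5.56151 yrs; D_mod = 5.21473 yrs; C = 33.36515.
Duration effect: -5.21473 × (-0.0185) = +0.096472
Convexity effect: 0.5 × 33.36515 × (-0.0185)² = +0.0057096
ΔP/P ≈ +0.096472 + 0.0057096 = +0.102182 = +10.2182%.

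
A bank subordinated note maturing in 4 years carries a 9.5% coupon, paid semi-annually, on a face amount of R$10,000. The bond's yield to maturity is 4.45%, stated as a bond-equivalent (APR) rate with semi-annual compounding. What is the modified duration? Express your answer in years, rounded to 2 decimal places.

3.40 years

Periodic yield y = 0.02225. First find Macaulay duration:
  t   CF        PV=CF/(1+0.02225)^t    t·PV
  1       475.00       464.6613       464.6613
  2       475.00       454.5476       909.0952
  3       475.00       444.6540     1,333.9621
  4       475.00       434.9758     1,739.9033
  5       475.00       425.5083     2,127.5414
  6       475.00       416.2468     2,497.4807
  7       475.00       407.1869     2,850.3082
  8    10,475.00     8,784.0961    70,272.7687
  Σ                 11,831.8768    82,195.7210
P = 11,831.8768; Macaulay duration = 82,195.7210 / 11,831.8768 = 6.94697 half-year periods = 3.47349 years.
Modified duration = D_Mac / (1 + y) = 3.47349 / 1.02225 = 3.39788 years.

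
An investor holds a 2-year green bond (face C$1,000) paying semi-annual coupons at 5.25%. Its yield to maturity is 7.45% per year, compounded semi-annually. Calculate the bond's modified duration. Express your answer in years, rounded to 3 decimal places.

Periodic yield y = 0.03725. First find Macaulay duration:
  t   CF        PV=CF/(1+0.03725)^t    t·PV
  1        26.25        25.3073        25.3073
  2        26.25        24.3985        48.7969
  3        26.25        23.5223        70.5668
  4     1,026.25       886.5830     3,546.3320
  Σ                    959.8110     3,691.0030
P = 959.8110; Macaulay duration = 3,691.0030 / 959.8110 = 3.84555 half-year periods = 1.92278 years.
Modified duration = D_Mac / (1 + y) = 1.92278 / 1.03725 = 1.85372 years.

1.854 years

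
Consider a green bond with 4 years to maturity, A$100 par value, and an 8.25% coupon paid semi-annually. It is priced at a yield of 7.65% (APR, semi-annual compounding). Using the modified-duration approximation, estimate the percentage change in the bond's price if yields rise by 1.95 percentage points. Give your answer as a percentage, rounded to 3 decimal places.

-6.561%

Periodic yield y = 0.03825. Modified duration first:
  t   CF        PV=CF/(1+0.03825)^t    t·PV
  1        4.125         3.9730         3.9730
  2        4.125         3.8267         7.6533
  3        4.125         3.6857        11.0571
  4        4.125         3.5499        14.1996
  5        4.125         3.4191        17.0956
  6        4.125         3.2932        19.7589
  7        4.125         3.1718        22.2028
  8      104.125        77.1151       616.9209
  Σ                    102.0345       712.8613
P = 102.0345; D_Mac = 6.98647 half-year periods = 3.49324 yrs; D_mod = 3.49324/(1+0.03825) = 3.36454 yrs.
ΔP/P ≈ -D_mod · Δy = -3.36454 × (+0.0195) = -0.065609 = -6.5609%.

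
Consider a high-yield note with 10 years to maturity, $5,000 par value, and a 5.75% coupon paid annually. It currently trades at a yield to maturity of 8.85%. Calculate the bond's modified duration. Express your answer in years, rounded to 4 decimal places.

6.9717 years

Periodic yield y = 0.0885. First find Macaulay duration:
  t   CF        PV=CF/(1+0.0885)^t    t·PV
  1       287.50       264.1249       264.1249
  2       287.50       242.6504       485.3008
  3       287.50       222.9218       668.7654
  4       287.50       204.7972       819.1890
  5       287.50       188.1463       940.7315
  6       287.50       172.8492     1,037.0949
  7       287.50       158.7957     1,111.5701
  8       287.50       145.8849     1,167.0793
  9       287.50       134.0238     1,206.2143
  10    5,287.50     2,264.4673    22,644.6726
  Σ                  3,998.6615    30,344.7428
P = 3,998.6615; Macaulay duration = 30,344.7428 / 3,998.6615 = 7.58873 years.
Modified duration = D_Mac / (1 + y) = 7.58873 / 1.0885 = 6.97173 years.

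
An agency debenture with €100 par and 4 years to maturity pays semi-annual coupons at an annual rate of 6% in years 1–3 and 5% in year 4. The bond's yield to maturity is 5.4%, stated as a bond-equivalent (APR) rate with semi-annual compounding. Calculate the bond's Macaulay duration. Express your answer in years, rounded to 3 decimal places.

Periodic yield y = 0.027. Discount each cash flow and weight by its period:
  t   CF        PV=CF/(1+0.027)^t    t·PV
  1         3.00         2.9211         2.9211
  2         3.00         2.8443         5.6887
  3         3.00         2.7696         8.3087
  4         3.00         2.6967        10.7870
  5         3.00         2.6258        13.1292
  6         3.00         2.5568        15.3409
  7         2.50         2.0747        14.5226
  8       102.50        82.8248       662.5983
  Σ                    101.3139       733.2964
Price P = Σ PV = 101.3139.
Macaulay duration = Σ(t·PV) / P = 733.2964 / 101.3139 = 7.23787 half-year periods.
In years: 7.23787 / 2 = 3.61893 years.

3.619 years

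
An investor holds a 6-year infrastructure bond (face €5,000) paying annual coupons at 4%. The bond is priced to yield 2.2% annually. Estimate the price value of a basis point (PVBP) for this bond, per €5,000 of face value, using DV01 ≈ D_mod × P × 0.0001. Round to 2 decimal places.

Periodic yield y = 0.022.
  t   CF        PV=CF/(1+0.022)^t    t·PV
  1       200.00       195.6947       195.6947
  2       200.00       191.4821       382.9642
  3       200.00       187.3602       562.0806
  4       200.00       183.3270       733.3080
  5       200.00       179.3806       896.9031
  6     5,200.00     4,563.4991    27,380.9946
  Σ                  5,500.7437    30,151.9451
P = 5,500.7437; D_Mac = 5.48143 yrs; D_mod = 5.36344 yrs.
DV01 ≈ 5.36344 × 5,500.7437 × 0.0001 = 2.950288.

€2.95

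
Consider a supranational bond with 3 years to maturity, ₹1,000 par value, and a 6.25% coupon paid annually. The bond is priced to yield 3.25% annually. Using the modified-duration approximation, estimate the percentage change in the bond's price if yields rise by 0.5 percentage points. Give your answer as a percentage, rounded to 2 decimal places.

Periodic yield y = 0.0325. Modified duration first:
  t   CF        PV=CF/(1+0.0325)^t    t·PV
  1        62.50        60.5327        60.5327
  2        62.50        58.6273       117.2546
  3     1,062.50       965.2921     2,895.8763
  Σ                  1,084.4521     3,073.6636
P = 1,084.4521; D_Mac = 2.83430 yrs; D_mod = 2.83430/(1+0.0325) = 2.74509 yrs.
ΔP/P ≈ -D_mod · Δy = -2.74509 × (+0.005) = -0.013725 = -1.3725%.

-1.37%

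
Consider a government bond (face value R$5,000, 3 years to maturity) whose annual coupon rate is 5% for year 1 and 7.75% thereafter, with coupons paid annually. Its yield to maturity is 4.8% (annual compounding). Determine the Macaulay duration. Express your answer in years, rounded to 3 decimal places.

Periodic yield y = 0.048. Discount each cash flow and weight by its year:
  t   CF        PV=CF/(1+0.048)^t    t·PV
  1       250.00       238.5496       238.5496
  2       387.50       352.8167       705.6334
  3     5,387.50     4,680.6206    14,041.8617
  Σ                  5,271.9869    14,986.0447
Price P = Σ PV = 5,271.9869.
Macaulay duration = Σ(t·PV) / P = 14,986.0447 / 5,271.9869 = 2.84258 years.

2.843 years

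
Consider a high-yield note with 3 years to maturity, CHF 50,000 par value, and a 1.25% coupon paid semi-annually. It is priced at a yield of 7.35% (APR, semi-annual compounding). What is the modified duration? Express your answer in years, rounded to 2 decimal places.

Periodic yield y = 0.03675. First find Macaulay duration:
  t   CF        PV=CF/(1+0.03675)^t    t·PV
  1       312.50       301.4227       301.4227
  2       312.50       290.7381       581.4762
  3       312.50       280.4322       841.2966
  4       312.50       270.4916     1,081.9666
  5       312.50       260.9034     1,304.5172
  6    50,312.50    40,516.4731   243,098.8385
  Σ                 41,920.4612   247,209.5178
P = 41,920.4612; Macaulay duration = 247,209.5178 / 41,920.4612 = 5.89711 half-year periods = 2.94855 years.
Modified duration = D_Mac / (1 + y) = 2.94855 / 1.03675 = 2.84404 years.

2.84 years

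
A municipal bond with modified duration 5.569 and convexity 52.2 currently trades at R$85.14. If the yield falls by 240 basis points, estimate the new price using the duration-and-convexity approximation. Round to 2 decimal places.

R$97.80

Duration effect: -D_mod·Δy = -5.569 × (-0.024) = +0.133656
Convexity effect: ½·C·(Δy)² = 0.5 × 52.2 × (-0.024)² = +0.0150336
ΔP/P ≈ +0.133656 + 0.0150336 = +0.1486896
New price ≈ 85.14 × (1 + 0.1486896) = 97.799432544.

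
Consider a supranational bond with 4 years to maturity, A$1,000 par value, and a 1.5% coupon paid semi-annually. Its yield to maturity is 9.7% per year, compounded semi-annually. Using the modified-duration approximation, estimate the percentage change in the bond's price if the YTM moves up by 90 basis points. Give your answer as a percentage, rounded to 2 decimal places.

-3.33%

Periodic yield y = 0.0485. Modified duration first:
  t   CF        PV=CF/(1+0.0485)^t    t·PV
  1         7.50         7.1531         7.1531
  2         7.50         6.8222        13.6444
  3         7.50         6.5066        19.5199
  4         7.50         6.2057        24.8226
  5         7.50         5.9186        29.5930
  6         7.50         5.6448        33.8690
  7         7.50         5.3837        37.6860
  8     1,007.50       689.7593     5,518.0745
  Σ                    733.3940     5,684.3625
P = 733.3940; D_Mac = 7.75076 half-year periods = 3.87538 yrs; D_mod = 3.87538/(1+0.0485) = 3.69612 yrs.
ΔP/P ≈ -D_mod · Δy = -3.69612 × (+0.009) = -0.033265 = -3.3265%.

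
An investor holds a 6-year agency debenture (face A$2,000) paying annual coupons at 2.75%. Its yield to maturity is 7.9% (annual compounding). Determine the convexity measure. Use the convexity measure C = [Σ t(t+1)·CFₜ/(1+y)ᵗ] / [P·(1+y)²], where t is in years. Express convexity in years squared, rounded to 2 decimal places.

With y = 0.079:
  t   CF        PV=CF/(1+0.079)^t    t·PV        t(t+1)·PV
  1        55.00        50.9731        50.9731         101.9462
  2        55.00        47.2411        94.4822         283.4465
  3        55.00        43.7823       131.3468         525.3873
  4        55.00        40.5767       162.3069         811.5343
  5        55.00        37.6059       188.0293       1,128.1756
  6     2,055.00     1,302.2164     7,813.2984      54,693.0885
  Σ                  1,522.3954     8,440.4366      57,543.5785
P = 1,522.3954.
Convexity = Σ t(t+1)·PV / [P·(1+y)²] = 57,543.5785 / (1,522.3954 × 1.164241) = 32.46583.

32.47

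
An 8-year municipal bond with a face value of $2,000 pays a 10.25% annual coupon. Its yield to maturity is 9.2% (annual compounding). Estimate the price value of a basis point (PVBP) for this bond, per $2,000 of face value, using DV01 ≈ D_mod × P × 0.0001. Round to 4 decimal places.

$1.1415

Periodic yield y = 0.092.
  t   CF        PV=CF/(1+0.092)^t    t·PV
  1       205.00       187.7289       187.7289
  2       205.00       171.9129       343.8259
  3       205.00       157.4294       472.2883
  4       205.00       144.1662       576.6646
  5       205.00       132.0203       660.1014
  6       205.00       120.8977       725.3862
  7       205.00       110.7122       774.9852
  8     2,205.00     1,090.5046     8,724.0365
  Σ                  2,115.3722    12,465.0171
P = 2,115.3722; D_Mac = 5.89259 yrs; D_mod = 5.39614 yrs.
DV01 ≈ 5.39614 × 2,115.3722 × 0.0001 = 1.141485.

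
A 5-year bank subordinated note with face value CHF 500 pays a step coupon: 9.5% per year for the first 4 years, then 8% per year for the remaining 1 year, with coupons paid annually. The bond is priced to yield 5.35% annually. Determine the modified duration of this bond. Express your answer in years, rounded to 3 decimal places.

4.049 years

Periodic yield y = 0.0535. First find Macaulay duration:
  t   CF        PV=CF/(1+0.0535)^t    t·PV
  1        47.50        45.0878        45.0878
  2        47.50        42.7981        85.5962
  3        47.50        40.6247       121.8741
  4        47.50        38.5616       154.2465
  5       540.00       416.1224     2,080.6118
  Σ                    583.1946     2,487.4164
P = 583.1946; Macaulay duration = 2,487.4164 / 583.1946 = 4.26516 years.
Modified duration = D_Mac / (1 + y) = 4.26516 / 1.0535 = 4.04856 years.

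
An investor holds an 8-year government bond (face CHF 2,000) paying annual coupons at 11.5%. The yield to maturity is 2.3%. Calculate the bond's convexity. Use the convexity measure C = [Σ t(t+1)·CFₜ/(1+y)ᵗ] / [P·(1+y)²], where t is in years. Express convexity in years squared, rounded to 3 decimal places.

48.190

With y = 0.023:
  t   CF        PV=CF/(1+0.023)^t    t·PV        t(t+1)·PV
  1       230.00       224.8289       224.8289         449.6579
  2       230.00       219.7741       439.5483       1,318.6448
  3       230.00       214.8330       644.4989       2,577.9957
  4       230.00       210.0029       840.0116       4,200.0581
  5       230.00       205.2814     1,026.4072       6,158.4429
  6       230.00       200.6661     1,203.9967       8,427.9767
  7       230.00       196.1546     1,373.0819      10,984.6551
  8     2,230.00     1,859.0873    14,872.6987     133,854.2885
  Σ                  3,330.6284    20,625.0722     167,971.7196
P = 3,330.6284.
Convexity = Σ t(t+1)·PV / [P·(1+y)²] = 167,971.7196 / (3,330.6284 × 1.046529) = 48.19020.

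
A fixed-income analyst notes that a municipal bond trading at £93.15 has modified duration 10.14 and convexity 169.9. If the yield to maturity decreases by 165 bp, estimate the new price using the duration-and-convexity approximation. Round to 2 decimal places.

Duration effect: -D_mod·Δy = -10.14 × (-0.0165) = +0.167310
Convexity effect: ½·C·(Δy)² = 0.5 × 169.9 × (-0.0165)² = +0.0231276375
ΔP/P ≈ +0.167310 + 0.0231276375 = +0.1904376375
New price ≈ 93.15 × (1 + 0.1904376375) = 110.889265933125.

£110.89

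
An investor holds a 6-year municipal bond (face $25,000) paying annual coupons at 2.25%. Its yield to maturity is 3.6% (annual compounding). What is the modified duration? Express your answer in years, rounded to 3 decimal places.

5.468 years

Periodic yield y = 0.036. First find Macaulay duration:
  t   CF        PV=CF/(1+0.036)^t    t·PV
  1       562.50       542.9537       542.9537
  2       562.50       524.0866     1,048.1731
  3       562.50       505.8751     1,517.6252
  4       562.50       488.2964     1,953.1855
  5       562.50       471.3286     2,356.6428
  6    25,562.50    20,674.9655   124,049.7928
  Σ                 23,207.5057   131,468.3730
P = 23,207.5057; Macaulay duration = 131,468.3730 / 23,207.5057 = 5.66491 years.
Modified duration = D_Mac / (1 + y) = 5.66491 / 1.036 = 5.46806 years.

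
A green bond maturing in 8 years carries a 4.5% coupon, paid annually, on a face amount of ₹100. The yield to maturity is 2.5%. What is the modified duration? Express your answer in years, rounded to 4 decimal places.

Periodic yield y = 0.025. First find Macaulay duration:
  t   CF        PV=CF/(1+0.025)^t    t·PV
  1         4.50         4.3902         4.3902
  2         4.50         4.2832         8.5663
  3         4.50         4.1787        12.5361
  4         4.50         4.0768        16.3071
  5         4.50         3.9773        19.8867
  6         4.50         3.8803        23.2820
  7         4.50         3.7857        26.4999
  8       104.50        85.7680       686.1441
  Σ                    114.3403       797.6125
P = 114.3403; Macaulay duration = 797.6125 / 114.3403 = 6.97578 years.
Modified duration = D_Mac / (1 + y) = 6.97578 / 1.025 = 6.80564 years.

6.8056 years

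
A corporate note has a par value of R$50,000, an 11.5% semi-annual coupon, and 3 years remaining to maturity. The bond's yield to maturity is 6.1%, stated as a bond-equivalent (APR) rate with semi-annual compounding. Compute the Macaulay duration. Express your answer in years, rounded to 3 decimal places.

2.649 years

Periodic yield y = 0.0305. Discount each cash flow and weight by its period:
  t   CF        PV=CF/(1+0.0305)^t    t·PV
  1     2,875.00     2,789.9078     2,789.9078
  2     2,875.00     2,707.3341     5,414.6682
  3     2,875.00     2,627.2044     7,881.6132
  4     2,875.00     2,549.4463    10,197.7851
  5     2,875.00     2,473.9896    12,369.9480
  6    52,875.00    44,153.2223   264,919.3337
  Σ                 57,301.1045   303,573.2560
Price P = Σ PV = 57,301.1045.
Macaulay duration = Σ(t·PV) / P = 303,573.2560 / 57,301.1045 = 5.29786 half-year periods.
In years: 5.29786 / 2 = 2.64893 years.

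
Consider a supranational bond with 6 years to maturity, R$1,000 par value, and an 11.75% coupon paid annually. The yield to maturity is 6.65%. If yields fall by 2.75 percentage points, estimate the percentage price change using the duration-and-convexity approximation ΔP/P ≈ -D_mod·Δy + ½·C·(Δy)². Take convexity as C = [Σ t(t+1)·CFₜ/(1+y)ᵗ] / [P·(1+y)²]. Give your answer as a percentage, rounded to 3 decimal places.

With y = 0.0665:
  t   CF        PV=CF/(1+0.0665)^t    t·PV        t(t+1)·PV
  1       117.50       110.1735       110.1735         220.3469
  2       117.50       103.3038       206.6075         619.8226
  3       117.50        96.8624       290.5872       1,162.3490
  4       117.50        90.8227       363.2908       1,816.4541
  5       117.50        85.1596       425.7980       2,554.7877
  6     1,117.50       759.4206     4,556.5236      31,895.6652
  Σ                  1,245.7425     5,952.9806      38,269.4255
P = 1,245.7425; D_Mac = 4.77866 yrs; D_mod = 4.48069 yrs; C = 27.00859.
Duration effect: -4.48069 × (-0.0275) = +0.123219
Convexity effect: 0.5 × 27.00859 × (-0.0275)² = +0.0102126
ΔP/P ≈ +0.123219 + 0.0102126 = +0.133432 = +13.3432%.

+13.343%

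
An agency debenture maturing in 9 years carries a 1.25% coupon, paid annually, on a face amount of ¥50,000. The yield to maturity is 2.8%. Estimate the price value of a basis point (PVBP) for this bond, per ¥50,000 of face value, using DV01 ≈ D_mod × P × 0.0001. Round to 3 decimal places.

Periodic yield y = 0.028.
  t   CF        PV=CF/(1+0.028)^t    t·PV
  1       625.00       607.9767       607.9767
  2       625.00       591.4170     1,182.8340
  3       625.00       575.3083     1,725.9250
  4       625.00       559.6385     2,238.5539
  5       625.00       544.3954     2,721.9770
  6       625.00       529.5675     3,177.4050
  7       625.00       515.1435     3,606.0044
  8       625.00       501.1123     4,008.8987
  9    50,625.00    39,484.5329   355,360.7958
  Σ                 43,909.0920   374,630.3705
P = 43,909.0920; D_Mac = 8.53195 yrs; D_mod = 8.29957 yrs.
DV01 ≈ 8.29957 × 43,909.0920 × 0.0001 = 36.442643.

¥36.443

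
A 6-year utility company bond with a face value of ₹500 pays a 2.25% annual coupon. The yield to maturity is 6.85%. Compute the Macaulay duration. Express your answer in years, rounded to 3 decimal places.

5.628 years

Periodic yield y = 0.0685. Discount each cash flow and weight by its year:
  t   CF        PV=CF/(1+0.0685)^t    t·PV
  1        11.25        10.5288        10.5288
  2        11.25         9.8538        19.7076
  3        11.25         9.2221        27.6662
  4        11.25         8.6309        34.5235
  5        11.25         8.0776        40.3878
  6       511.25       343.5470     2,061.2820
  Σ                    389.8601     2,194.0959
Price P = Σ PV = 389.8601.
Macaulay duration = Σ(t·PV) / P = 2,194.0959 / 389.8601 = 5.62791 years.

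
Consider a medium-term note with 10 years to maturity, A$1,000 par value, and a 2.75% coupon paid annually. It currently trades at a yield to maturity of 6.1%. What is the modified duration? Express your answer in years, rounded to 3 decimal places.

8.171 years

Periodic yield y = 0.061. First find Macaulay duration:
  t   CF        PV=CF/(1+0.061)^t    t·PV
  1        27.50        25.9189        25.9189
  2        27.50        24.4288        48.8576
  3        27.50        23.0243        69.0729
  4        27.50        21.7006        86.8023
  5        27.50        20.4529       102.2647
  6        27.50        19.2770       115.6623
  7        27.50        18.1687       127.1812
  8        27.50        17.1242       136.9934
  9        27.50        16.1397       145.2569
  10    1,027.50       568.3659     5,683.6587
  Σ                    754.6010     6,541.6689
P = 754.6010; Macaulay duration = 6,541.6689 / 754.6010 = 8.66904 years.
Modified duration = D_Mac / (1 + y) = 8.66904 / 1.061 = 8.17063 years.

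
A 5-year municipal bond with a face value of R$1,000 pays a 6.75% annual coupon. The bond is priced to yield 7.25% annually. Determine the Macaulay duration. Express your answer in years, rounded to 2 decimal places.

Periodic yield y = 0.0725. Discount each cash flow and weight by its year:
  t   CF        PV=CF/(1+0.0725)^t    t·PV
  1        67.50        62.9371        62.9371
  2        67.50        58.6826       117.3652
  3        67.50        54.7157       164.1471
  4        67.50        51.0170       204.0678
  5     1,067.50       752.2832     3,761.4161
  Σ                    979.6355     4,309.9333
Price P = Σ PV = 979.6355.
Macaulay duration = Σ(t·PV) / P = 4,309.9333 / 979.6355 = 4.39953 years.

4.40 years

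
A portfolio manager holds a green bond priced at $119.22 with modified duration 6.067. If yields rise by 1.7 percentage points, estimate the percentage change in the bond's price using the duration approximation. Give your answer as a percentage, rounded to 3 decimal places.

Duration approximation: ΔP/P ≈ -D_mod · Δy = -6.067 × (+0.017) = -0.103139.
As a percentage: -10.3139%.

-10.314%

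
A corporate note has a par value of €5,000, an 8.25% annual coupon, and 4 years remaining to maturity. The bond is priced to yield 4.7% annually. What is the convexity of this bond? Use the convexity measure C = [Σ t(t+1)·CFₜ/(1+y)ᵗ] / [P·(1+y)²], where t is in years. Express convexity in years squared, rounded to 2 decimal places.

With y = 0.047:
  t   CF        PV=CF/(1+0.047)^t    t·PV        t(t+1)·PV
  1       412.50       393.9828       393.9828         787.9656
  2       412.50       376.2969       752.5937       2,257.7811
  3       412.50       359.4048     1,078.2145       4,312.8579
  4     5,412.50     4,504.1328    18,016.5310      90,082.6551
  Σ                  5,633.8172    20,241.3220      97,441.2598
P = 5,633.8172.
Convexity = Σ t(t+1)·PV / [P·(1+y)²] = 97,441.2598 / (5,633.8172 × 1.096209) = 15.77781.

15.78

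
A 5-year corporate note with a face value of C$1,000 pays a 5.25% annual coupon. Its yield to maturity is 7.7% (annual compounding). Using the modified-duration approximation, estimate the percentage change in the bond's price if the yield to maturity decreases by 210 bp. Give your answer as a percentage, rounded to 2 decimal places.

Periodic yield y = 0.077. Modified duration first:
  t   CF        PV=CF/(1+0.077)^t    t·PV
  1        52.50        48.7465        48.7465
  2        52.50        45.2614        90.5228
  3        52.50        42.0254       126.0763
  4        52.50        39.0208       156.0833
  5     1,052.50       726.3461     3,631.7303
  Σ                    901.4002     4,053.1592
P = 901.4002; D_Mac = 4.49651 yrs; D_mod = 4.49651/(1+0.077) = 4.17504 yrs.
ΔP/P ≈ -D_mod · Δy = -4.17504 × (-0.021) = +0.087676 = +8.7676%.

+8.77%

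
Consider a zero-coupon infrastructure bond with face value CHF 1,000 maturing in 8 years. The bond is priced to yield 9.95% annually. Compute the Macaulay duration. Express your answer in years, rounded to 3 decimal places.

8.000 years

A zero-coupon bond has a single cash flow at maturity, so its Macaulay duration equals its maturity: 8 years.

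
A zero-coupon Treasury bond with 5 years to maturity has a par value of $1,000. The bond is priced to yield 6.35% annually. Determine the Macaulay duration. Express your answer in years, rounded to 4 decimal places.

5.0000 years

A zero-coupon bond has a single cash flow at maturity, so its Macaulay duration equals its maturity: 5 years.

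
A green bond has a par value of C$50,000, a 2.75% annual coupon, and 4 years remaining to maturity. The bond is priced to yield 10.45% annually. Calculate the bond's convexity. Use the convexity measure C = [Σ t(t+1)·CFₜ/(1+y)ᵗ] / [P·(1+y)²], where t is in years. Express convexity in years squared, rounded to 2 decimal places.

15.39

With y = 0.1045:
  t   CF        PV=CF/(1+0.1045)^t    t·PV        t(t+1)·PV
  1     1,375.00     1,244.9072     1,244.9072       2,489.8144
  2     1,375.00     1,127.1229     2,254.2457       6,762.7372
  3     1,375.00     1,020.4824     3,061.4473      12,245.7893
  4    51,375.00    34,521.4440   138,085.7762     690,428.8808
  Σ                 37,913.9565   144,646.3764     711,927.2217
P = 37,913.9565.
Convexity = Σ t(t+1)·PV / [P·(1+y)²] = 711,927.2217 / (37,913.9565 × 1.219920) = 15.39235.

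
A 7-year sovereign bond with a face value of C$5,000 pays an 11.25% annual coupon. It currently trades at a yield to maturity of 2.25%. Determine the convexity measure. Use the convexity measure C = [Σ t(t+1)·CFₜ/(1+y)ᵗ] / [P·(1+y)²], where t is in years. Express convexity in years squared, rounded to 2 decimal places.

39.22

With y = 0.0225:
  t   CF        PV=CF/(1+0.0225)^t    t·PV        t(t+1)·PV
  1       562.50       550.1222       550.1222       1,100.2445
  2       562.50       538.0169     1,076.0337       3,228.1012
  3       562.50       526.1779     1,578.5336       6,314.1344
  4       562.50       514.5994     2,058.3975      10,291.9876
  5       562.50       503.2757     2,516.3784      15,098.2704
  6       562.50       492.2012     2,953.2069      20,672.4484
  7     5,562.50     4,760.2176    33,321.5233     266,572.1865
  Σ                  7,884.6108    44,054.1957     323,277.3731
P = 7,884.6108.
Convexity = Σ t(t+1)·PV / [P·(1+y)²] = 323,277.3731 / (7,884.6108 × 1.045506) = 39.21646.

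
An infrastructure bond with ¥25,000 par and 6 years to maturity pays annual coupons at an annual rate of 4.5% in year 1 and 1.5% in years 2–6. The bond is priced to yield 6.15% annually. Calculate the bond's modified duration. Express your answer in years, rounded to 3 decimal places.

Periodic yield y = 0.0615. First find Macaulay duration:
  t   CF        PV=CF/(1+0.0615)^t    t·PV
  1     1,125.00     1,059.8210     1,059.8210
  2       375.00       332.8061       665.6122
  3       375.00       313.5243       940.5730
  4       375.00       295.3597     1,181.4389
  5       375.00       278.2475     1,391.2375
  6    25,375.00    17,737.2407   106,423.4443
  Σ                 20,016.9994   111,662.1269
P = 20,016.9994; Macaulay duration = 111,662.1269 / 20,016.9994 = 5.57836 years.
Modified duration = D_Mac / (1 + y) = 5.57836 / 1.0615 = 5.25517 years.

5.255 years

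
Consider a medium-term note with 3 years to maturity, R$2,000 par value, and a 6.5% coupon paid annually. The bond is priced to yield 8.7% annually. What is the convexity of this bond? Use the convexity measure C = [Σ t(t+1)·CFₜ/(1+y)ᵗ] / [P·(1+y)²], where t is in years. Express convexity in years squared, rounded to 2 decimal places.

9.32

With y = 0.087:
  t   CF        PV=CF/(1+0.087)^t    t·PV        t(t+1)·PV
  1       130.00       119.5952       119.5952         239.1904
  2       130.00       110.0232       220.0464         660.1392
  3     2,130.00     1,658.4064     4,975.2193      19,900.8771
  Σ                  1,888.0248     5,314.8609      20,800.2067
P = 1,888.0248.
Convexity = Σ t(t+1)·PV / [P·(1+y)²] = 20,800.2067 / (1,888.0248 × 1.181569) = 9.32397.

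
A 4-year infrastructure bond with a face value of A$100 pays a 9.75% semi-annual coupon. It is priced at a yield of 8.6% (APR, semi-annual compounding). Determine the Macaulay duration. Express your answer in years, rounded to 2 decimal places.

Periodic yield y = 0.043. Discount each cash flow and weight by its period:
  t   CF        PV=CF/(1+0.043)^t    t·PV
  1        4.875         4.6740         4.6740
  2        4.875         4.4813         8.9626
  3        4.875         4.2966        12.8897
  4        4.875         4.1194        16.4777
  5        4.875         3.9496        19.7480
  6        4.875         3.7868        22.7206
  7        4.875         3.6307        25.4146
  8      104.875        74.8855       599.0837
  Σ                    103.8238       709.9709
Price P = Σ PV = 103.8238.
Macaulay duration = Σ(t·PV) / P = 709.9709 / 103.8238 = 6.83823 half-year periods.
In years: 6.83823 / 2 = 3.41911 years.

3.42 years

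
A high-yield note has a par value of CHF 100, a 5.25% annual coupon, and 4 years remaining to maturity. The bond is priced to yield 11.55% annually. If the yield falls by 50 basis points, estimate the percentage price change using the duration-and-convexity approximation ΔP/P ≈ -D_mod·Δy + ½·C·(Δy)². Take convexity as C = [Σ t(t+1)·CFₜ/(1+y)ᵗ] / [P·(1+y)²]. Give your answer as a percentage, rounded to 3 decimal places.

+1.665%

With y = 0.1155:
  t   CF        PV=CF/(1+0.1155)^t    t·PV        t(t+1)·PV
  1         5.25         4.7064         4.7064           9.4128
  2         5.25         4.2191         8.4382          25.3146
  3         5.25         3.7823        11.3468          45.3870
  4       105.25        67.9742       271.8966       1,359.4831
  Σ                     80.6819       296.3880       1,439.5975
P = 80.6819; D_Mac = 3.67354 yrs; D_mod = 3.29317 yrs; C = 14.33923.
Duration effect: -3.29317 × (-0.005) = +0.016466
Convexity effect: 0.5 × 14.33923 × (-0.005)² = +0.0001792
ΔP/P ≈ +0.016466 + 0.0001792 = +0.016645 = +1.6645%.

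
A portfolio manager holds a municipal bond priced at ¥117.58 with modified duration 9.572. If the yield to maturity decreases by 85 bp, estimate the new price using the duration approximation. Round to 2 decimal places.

Duration approximation: ΔP/P ≈ -D_mod · Δy = -9.572 × (-0.0085) = +0.081362.
New price ≈ 117.58 × (1 + 0.081362) = 127.14654396.

¥127.15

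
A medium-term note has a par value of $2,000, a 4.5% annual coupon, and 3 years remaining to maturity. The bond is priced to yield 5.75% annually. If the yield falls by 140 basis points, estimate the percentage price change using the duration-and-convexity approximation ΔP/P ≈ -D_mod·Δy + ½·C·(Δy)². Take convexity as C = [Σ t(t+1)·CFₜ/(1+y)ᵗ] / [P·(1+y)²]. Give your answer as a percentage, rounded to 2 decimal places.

+3.90%

With y = 0.0575:
  t   CF        PV=CF/(1+0.0575)^t    t·PV        t(t+1)·PV
  1        90.00        85.1064        85.1064         170.2128
  2        90.00        80.4788       160.9577         482.8731
  3     2,090.00     1,767.2792     5,301.8375      21,207.3500
  Σ                  1,932.8644     5,547.9016      21,860.4359
P = 1,932.8644; D_Mac = 2.87030 yrs; D_mod = 2.71423 yrs; C = 10.11339.
Duration effect: -2.71423 × (-0.014) = +0.037999
Convexity effect: 0.5 × 10.11339 × (-0.014)² = +0.0009911
ΔP/P ≈ +0.037999 + 0.0009911 = +0.038990 = +3.8990%.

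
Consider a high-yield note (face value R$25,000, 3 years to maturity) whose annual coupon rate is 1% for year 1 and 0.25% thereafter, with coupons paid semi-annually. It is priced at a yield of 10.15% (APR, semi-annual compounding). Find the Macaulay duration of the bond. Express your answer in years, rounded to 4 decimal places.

Periodic yield y = 0.05075. Discount each cash flow and weight by its period:
  t   CF        PV=CF/(1+0.05075)^t    t·PV
  1       125.00       118.9626       118.9626
  2       125.00       113.2169       226.4338
  3        31.25        26.9372        80.8115
  4        31.25        25.6361       102.5445
  5        31.25        24.3979       121.9897
  6    25,031.25    18,598.8523   111,593.1138
  Σ                 18,908.0031   112,243.8559
Price P = Σ PV = 18,908.0031.
Macaulay duration = Σ(t·PV) / P = 112,243.8559 / 18,908.0031 = 5.93631 half-year periods.
In years: 5.93631 / 2 = 2.96816 years.

2.9682 years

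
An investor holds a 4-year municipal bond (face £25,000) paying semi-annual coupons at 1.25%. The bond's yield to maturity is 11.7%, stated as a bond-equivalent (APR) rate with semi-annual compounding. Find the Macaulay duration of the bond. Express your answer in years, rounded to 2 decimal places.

Periodic yield y = 0.0585. Discount each cash flow and weight by its period:
  t   CF        PV=CF/(1+0.0585)^t    t·PV
  1       156.25       147.6145       147.6145
  2       156.25       139.4564       278.9127
  3       156.25       131.7490       395.2471
  4       156.25       124.4677       497.8707
  5       156.25       117.5887       587.9437
  6       156.25       111.0900       666.5398
  7       156.25       104.9504       734.6526
  8    25,156.25    15,963.1650   127,705.3202
  Σ                 16,840.0817   131,014.1013
Price P = Σ PV = 16,840.0817.
Macaulay duration = Σ(t·PV) / P = 131,014.1013 / 16,840.0817 = 7.77990 half-year periods.
In years: 7.77990 / 2 = 3.88995 years.

3.89 years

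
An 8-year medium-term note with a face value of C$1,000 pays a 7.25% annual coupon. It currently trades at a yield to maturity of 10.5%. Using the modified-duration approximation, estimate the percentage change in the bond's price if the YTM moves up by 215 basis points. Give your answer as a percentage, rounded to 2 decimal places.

-11.99%

Periodic yield y = 0.105. Modified duration first:
  t   CF        PV=CF/(1+0.105)^t    t·PV
  1        72.50        65.6109        65.6109
  2        72.50        59.3763       118.7527
  3        72.50        53.7342       161.2027
  4        72.50        48.6283       194.5131
  5        72.50        44.0075       220.0375
  6        72.50        39.8258       238.9547
  7        72.50        36.0414       252.2900
  8     1,072.50       482.5020     3,860.0156
  Σ                    829.7264     5,111.3772
P = 829.7264; D_Mac = 6.16032 yrs; D_mod = 6.16032/(1+0.105) = 5.57495 yrs.
ΔP/P ≈ -D_mod · Δy = -5.57495 × (+0.0215) = -0.119861 = -11.9861%.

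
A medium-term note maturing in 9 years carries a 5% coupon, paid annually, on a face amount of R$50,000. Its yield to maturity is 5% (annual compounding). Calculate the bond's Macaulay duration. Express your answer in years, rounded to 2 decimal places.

Periodic yield y = 0.05. Discount each cash flow and weight by its year:
  t   CF        PV=CF/(1+0.05)^t    t·PV
  1     2,500.00     2,380.9524     2,380.9524
  2     2,500.00     2,267.5737     4,535.1474
  3     2,500.00     2,159.5940     6,478.7820
  4     2,500.00     2,056.7562     8,227.0247
  5     2,500.00     1,958.8154     9,794.0771
  6     2,500.00     1,865.5385    11,193.2309
  7     2,500.00     1,776.7033    12,436.9233
  8     2,500.00     1,692.0984    13,536.7872
  9    52,500.00    33,841.9681   304,577.7129
  Σ                 50,000.0000   373,160.6380
Price P = Σ PV = 50,000.0000.
Macaulay duration = Σ(t·PV) / P = 373,160.6380 / 50,000.0000 = 7.46321 years.

7.46 years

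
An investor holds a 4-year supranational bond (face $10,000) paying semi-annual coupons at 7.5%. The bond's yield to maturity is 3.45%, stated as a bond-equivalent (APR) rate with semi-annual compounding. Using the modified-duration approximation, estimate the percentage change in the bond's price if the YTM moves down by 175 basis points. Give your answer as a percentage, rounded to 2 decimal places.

Periodic yield y = 0.01725. Modified duration first:
  t   CF        PV=CF/(1+0.01725)^t    t·PV
  1       375.00       368.6409       368.6409
  2       375.00       362.3897       724.7794
  3       375.00       356.2445     1,068.7335
  4       375.00       350.2035     1,400.8140
  5       375.00       344.2649     1,721.3246
  6       375.00       338.4271     2,030.5623
  7       375.00       332.6882     2,328.8173
  8    10,375.00     9,048.2901    72,386.3210
  Σ                 11,501.1489    82,029.9931
P = 11,501.1489; D_Mac = 7.13233 half-year periods = 3.56617 yrs; D_mod = 3.56617/(1+0.01725) = 3.50569 yrs.
ΔP/P ≈ -D_mod · Δy = -3.50569 × (-0.0175) = +0.061350 = +6.1350%.

+6.13%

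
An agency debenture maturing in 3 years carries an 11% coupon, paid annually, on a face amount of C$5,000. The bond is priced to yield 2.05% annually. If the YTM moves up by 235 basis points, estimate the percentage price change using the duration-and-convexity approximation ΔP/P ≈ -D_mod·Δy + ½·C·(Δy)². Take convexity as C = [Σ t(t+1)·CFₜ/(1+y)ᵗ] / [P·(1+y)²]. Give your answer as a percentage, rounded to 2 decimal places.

With y = 0.0205:
  t   CF        PV=CF/(1+0.0205)^t    t·PV        t(t+1)·PV
  1       550.00       538.9515       538.9515       1,077.9030
  2       550.00       528.1249     1,056.2499       3,168.7496
  3     5,550.00     5,222.2055    15,666.6164      62,666.4657
  Σ                  6,289.2819    17,261.8178      66,913.1183
P = 6,289.2819; D_Mac = 2.74464 yrs; D_mod = 2.68951 yrs; C = 10.21608.
Duration effect: -2.68951 × (+0.0235) = -0.063203
Convexity effect: 0.5 × 10.21608 × (0.0235)² = +0.0028209
ΔP/P ≈ -0.063203 + 0.0028209 = -0.060382 = -6.0382%.

-6.04%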